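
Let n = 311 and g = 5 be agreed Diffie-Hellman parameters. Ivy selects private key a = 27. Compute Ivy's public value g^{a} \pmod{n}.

Public value = 5^{27} \pmod{311}.
5^1 ≡ 5 (mod 311)
5^2 = (5^1)^2 ≡ 5^2 = 25 ≡ 25 (mod 311)
5^4 = (5^2)^2 ≡ 25^2 = 625 ≡ 3 (mod 311)
5^8 = (5^4)^2 ≡ 3^2 = 9 ≡ 9 (mod 311)
5^16 = (5^8)^2 ≡ 9^2 = 81 ≡ 81 (mod 311)
5^27 = 5^16 · 5^8 · 5^2 · 5^1 ≡ 81 · 9 · 25 · 5 ≡ 2 (mod 311).

2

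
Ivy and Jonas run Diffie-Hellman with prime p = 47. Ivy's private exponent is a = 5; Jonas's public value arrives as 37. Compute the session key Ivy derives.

16

Shared key K = 37^5 mod 47.
37^1 ≡ 37 (mod 47)
37^2 = (37^1)^2 ≡ 37^2 = 1369 ≡ 6 (mod 47)
37^4 = (37^2)^2 ≡ 6^2 = 36 ≡ 36 (mod 47)
37^5 = 37^4 · 37^1 ≡ 36 · 37 ≡ 16 (mod 47).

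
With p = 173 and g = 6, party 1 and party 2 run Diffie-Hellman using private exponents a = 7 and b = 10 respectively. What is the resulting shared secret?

Party 2 sends B = g^b mod p = 6^10 mod 173.
6^1 ≡ 6 (mod 173)
6^2 = (6^1)^2 ≡ 6^2 = 36 ≡ 36 (mod 173)
6^4 = (6^2)^2 ≡ 36^2 = 1296 ≡ 85 (mod 173)
6^8 = (6^4)^2 ≡ 85^2 = 7225 ≡ 132 (mod 173)
6^10 = 6^8 · 6^2 ≡ 132 · 36 ≡ 81 (mod 173).
So B = 81. Party 1 then computes K = B^a mod p = 81^7 mod 173.
81^1 ≡ 81 (mod 173)
81^2 = (81^1)^2 ≡ 81^2 = 6561 ≡ 160 (mod 173)
81^4 = (81^2)^2 ≡ 160^2 = 25600 ≡ 169 (mod 173)
81^7 = 81^4 · 81^2 · 81^1 ≡ 169 · 160 · 81 ≡ 60 (mod 173).

60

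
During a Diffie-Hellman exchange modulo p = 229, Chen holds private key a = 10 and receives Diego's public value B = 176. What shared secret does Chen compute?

Shared key K = 176^10 mod 229.
176^1 ≡ 176 (mod 229)
176^2 = (176^1)^2 ≡ 176^2 = 30976 ≡ 61 (mod 229)
176^4 = (176^2)^2 ≡ 61^2 = 3721 ≡ 57 (mod 229)
176^8 = (176^4)^2 ≡ 57^2 = 3249 ≡ 43 (mod 229)
176^10 = 176^8 · 176^2 ≡ 43 · 61 ≡ 104 (mod 229).

104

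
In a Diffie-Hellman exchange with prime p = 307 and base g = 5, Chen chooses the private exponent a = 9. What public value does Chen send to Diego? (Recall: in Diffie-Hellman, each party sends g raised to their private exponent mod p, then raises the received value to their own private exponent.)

298

Public value = 5^9 mod 307.
5^1 ≡ 5 (mod 307)
5^2 = (5^1)^2 ≡ 5^2 = 25 ≡ 25 (mod 307)
5^4 = (5^2)^2 ≡ 25^2 = 625 ≡ 11 (mod 307)
5^8 = (5^4)^2 ≡ 11^2 = 121 ≡ 121 (mod 307)
5^9 = 5^8 · 5^1 ≡ 121 · 5 ≡ 298 (mod 307).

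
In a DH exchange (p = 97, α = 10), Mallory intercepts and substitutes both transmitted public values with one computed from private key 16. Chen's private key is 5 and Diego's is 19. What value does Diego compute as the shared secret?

62

Diego receives Mallory's public value M = 10^16 mod 97 instead of the honest one.
10^1 ≡ 10 (mod 97)
10^2 = (10^1)^2 ≡ 10^2 = 100 ≡ 3 (mod 97)
10^4 = (10^2)^2 ≡ 3^2 = 9 ≡ 9 (mod 97)
10^8 = (10^4)^2 ≡ 9^2 = 81 ≡ 81 (mod 97)
10^16 = (10^8)^2 ≡ 81^2 = 6561 ≡ 62 (mod 97)
So M = 62. Diego computes K = M^19 mod 97.
62^1 ≡ 62 (mod 97)
62^2 = (62^1)^2 ≡ 62^2 = 3844 ≡ 61 (mod 97)
62^4 = (62^2)^2 ≡ 61^2 = 3721 ≡ 35 (mod 97)
62^8 = (62^4)^2 ≡ 35^2 = 1225 ≡ 61 (mod 97)
62^16 = (62^8)^2 ≡ 61^2 = 3721 ≡ 35 (mod 97)
62^19 = 62^16 · 62^2 · 62^1 ≡ 35 · 61 · 62 ≡ 62 (mod 97).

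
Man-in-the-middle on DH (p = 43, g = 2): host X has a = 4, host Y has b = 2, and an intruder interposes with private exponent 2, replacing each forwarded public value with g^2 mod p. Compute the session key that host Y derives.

16

Host Y receives an intruder's public value M = 2^2 mod 43 instead of the honest one.
2^1 ≡ 2 (mod 43)
2^2 = (2^1)^2 ≡ 2^2 = 4 ≡ 4 (mod 43)
So M = 4. Host Y computes K = M^2 mod 43.
4^1 ≡ 4 (mod 43)
4^2 = (4^1)^2 ≡ 4^2 = 16 ≡ 16 (mod 43)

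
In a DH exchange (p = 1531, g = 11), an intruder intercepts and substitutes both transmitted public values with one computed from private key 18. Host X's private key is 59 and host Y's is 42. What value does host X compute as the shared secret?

Host X receives an intruder's public value M = 11^18 mod 1531 instead of the honest one.
11^1 ≡ 11 (mod 1531)
11^2 = (11^1)^2 ≡ 11^2 = 121 ≡ 121 (mod 1531)
11^4 = (11^2)^2 ≡ 121^2 = 14641 ≡ 862 (mod 1531)
11^8 = (11^4)^2 ≡ 862^2 = 743044 ≡ 509 (mod 1531)
11^16 = (11^8)^2 ≡ 509^2 = 259081 ≡ 342 (mod 1531)
11^18 = 11^16 · 11^2 ≡ 342 · 121 ≡ 45 (mod 1531).
So M = 45. Host X computes K = M^59 mod 1531.
45^1 ≡ 45 (mod 1531)
45^2 = (45^1)^2 ≡ 45^2 = 2025 ≡ 494 (mod 1531)
45^4 = (45^2)^2 ≡ 494^2 = 244036 ≡ 607 (mod 1531)
45^8 = (45^4)^2 ≡ 607^2 = 368449 ≡ 1009 (mod 1531)
45^16 = (45^8)^2 ≡ 1009^2 = 1018081 ≡ 1497 (mod 1531)
45^32 = (45^16)^2 ≡ 1497^2 = 2241009 ≡ 1156 (mod 1531)
45^59 = 45^32 · 45^16 · 45^8 · 45^2 · 45^1 ≡ 1156 · 1497 · 1009 · 494 · 45 ≡ 1009 (mod 1531).

1009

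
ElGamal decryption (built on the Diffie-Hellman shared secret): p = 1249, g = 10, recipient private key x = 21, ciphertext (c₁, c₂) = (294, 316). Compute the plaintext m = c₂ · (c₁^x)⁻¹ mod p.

664

Shared mask s = c₁^x mod p = 294^21 mod 1249.
294^1 ≡ 294 (mod 1249)
294^2 = (294^1)^2 ≡ 294^2 = 86436 ≡ 255 (mod 1249)
294^4 = (294^2)^2 ≡ 255^2 = 65025 ≡ 77 (mod 1249)
294^8 = (294^4)^2 ≡ 77^2 = 5929 ≡ 933 (mod 1249)
294^16 = (294^8)^2 ≡ 933^2 = 870489 ≡ 1185 (mod 1249)
294^21 = 294^16 · 294^4 · 294^1 ≡ 1185 · 77 · 294 ≡ 8 (mod 1249).
So s = 8; s⁻¹ ≡ 1093 (mod 1249).
m = c₂ · s⁻¹ mod 1249 = 316 · 1093 mod 1249 = 664.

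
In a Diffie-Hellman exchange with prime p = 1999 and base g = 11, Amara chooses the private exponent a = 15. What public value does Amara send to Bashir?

Public value = 11^15 mod 1999.
11^1 ≡ 11 (mod 1999)
11^2 = (11^1)^2 ≡ 11^2 = 121 ≡ 121 (mod 1999)
11^4 = (11^2)^2 ≡ 121^2 = 14641 ≡ 648 (mod 1999)
11^8 = (11^4)^2 ≡ 648^2 = 419904 ≡ 114 (mod 1999)
11^15 = 11^8 · 11^4 · 11^2 · 11^1 ≡ 114 · 648 · 121 · 11 ≡ 818 (mod 1999).

818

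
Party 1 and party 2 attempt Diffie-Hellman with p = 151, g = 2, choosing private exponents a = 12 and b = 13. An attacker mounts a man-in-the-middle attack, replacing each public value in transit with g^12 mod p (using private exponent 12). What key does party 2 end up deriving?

Party 2 receives an attacker's public value M = 2^12 mod 151 instead of the honest one.
2^1 ≡ 2 (mod 151)
2^2 = (2^1)^2 ≡ 2^2 = 4 ≡ 4 (mod 151)
2^4 = (2^2)^2 ≡ 4^2 = 16 ≡ 16 (mod 151)
2^8 = (2^4)^2 ≡ 16^2 = 256 ≡ 105 (mod 151)
2^12 = 2^8 · 2^4 ≡ 105 · 16 ≡ 19 (mod 151).
So M = 19. Party 2 computes K = M^13 mod 151.
19^1 ≡ 19 (mod 151)
19^2 = (19^1)^2 ≡ 19^2 = 361 ≡ 59 (mod 151)
19^4 = (19^2)^2 ≡ 59^2 = 3481 ≡ 8 (mod 151)
19^8 = (19^4)^2 ≡ 8^2 = 64 ≡ 64 (mod 151)
19^13 = 19^8 · 19^4 · 19^1 ≡ 64 · 8 · 19 ≡ 64 (mod 151).

64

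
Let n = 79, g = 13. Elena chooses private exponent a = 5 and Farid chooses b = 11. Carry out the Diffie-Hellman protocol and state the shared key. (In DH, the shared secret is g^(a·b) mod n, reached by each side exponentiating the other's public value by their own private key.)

Elena sends A = g^a mod n = 13^5 mod 79.
13^1 ≡ 13 (mod 79)
13^2 = (13^1)^2 ≡ 13^2 = 169 ≡ 11 (mod 79)
13^4 = (13^2)^2 ≡ 11^2 = 121 ≡ 42 (mod 79)
13^5 = 13^4 · 13^1 ≡ 42 · 13 ≡ 72 (mod 79).
So A = 72. Farid then computes K = A^b mod n = 72^11 mod 79.
72^1 ≡ 72 (mod 79)
72^2 = (72^1)^2 ≡ 72^2 = 5184 ≡ 49 (mod 79)
72^4 = (72^2)^2 ≡ 49^2 = 2401 ≡ 31 (mod 79)
72^8 = (72^4)^2 ≡ 31^2 = 961 ≡ 13 (mod 79)
72^11 = 72^8 · 72^2 · 72^1 ≡ 13 · 49 · 72 ≡ 44 (mod 79).

44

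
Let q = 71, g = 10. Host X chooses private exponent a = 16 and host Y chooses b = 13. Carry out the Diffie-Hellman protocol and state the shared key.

49

Host X sends A = g^a mod q = 10^16 mod 71.
10^1 ≡ 10 (mod 71)
10^2 = (10^1)^2 ≡ 10^2 = 100 ≡ 29 (mod 71)
10^4 = (10^2)^2 ≡ 29^2 = 841 ≡ 60 (mod 71)
10^8 = (10^4)^2 ≡ 60^2 = 3600 ≡ 50 (mod 71)
10^16 = (10^8)^2 ≡ 50^2 = 2500 ≡ 15 (mod 71)
So A = 15. Host Y then computes K = A^b mod q = 15^13 mod 71.
15^1 ≡ 15 (mod 71)
15^2 = (15^1)^2 ≡ 15^2 = 225 ≡ 12 (mod 71)
15^4 = (15^2)^2 ≡ 12^2 = 144 ≡ 2 (mod 71)
15^8 = (15^4)^2 ≡ 2^2 = 4 ≡ 4 (mod 71)
15^13 = 15^8 · 15^4 · 15^1 ≡ 4 · 2 · 15 ≡ 49 (mod 71).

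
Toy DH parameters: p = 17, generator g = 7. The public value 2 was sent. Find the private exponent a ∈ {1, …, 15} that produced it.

10

Try successive powers of 7 modulo 17:
7^1 ≡ 7
7^2 ≡ 15
7^3 ≡ 3
7^4 ≡ 4
7^5 ≡ 11
7^6 ≡ 9
7^7 ≡ 12
7^8 ≡ 16
7^9 ≡ 10
7^10 ≡ 2
Found: a = 10.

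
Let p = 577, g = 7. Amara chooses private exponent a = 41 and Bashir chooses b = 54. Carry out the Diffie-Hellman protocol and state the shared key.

450

Amara sends A = g^a mod p = 7^41 mod 577.
7^1 ≡ 7 (mod 577)
7^2 = (7^1)^2 ≡ 7^2 = 49 ≡ 49 (mod 577)
7^4 = (7^2)^2 ≡ 49^2 = 2401 ≡ 93 (mod 577)
7^8 = (7^4)^2 ≡ 93^2 = 8649 ≡ 571 (mod 577)
7^16 = (7^8)^2 ≡ 571^2 = 326041 ≡ 36 (mod 577)
7^32 = (7^16)^2 ≡ 36^2 = 1296 ≡ 142 (mod 577)
7^41 = 7^32 · 7^8 · 7^1 ≡ 142 · 571 · 7 ≡ 383 (mod 577).
So A = 383. Bashir then computes K = A^b mod p = 383^54 mod 577.
383^1 ≡ 383 (mod 577)
383^2 = (383^1)^2 ≡ 383^2 = 146689 ≡ 131 (mod 577)
383^4 = (383^2)^2 ≡ 131^2 = 17161 ≡ 428 (mod 577)
383^8 = (383^4)^2 ≡ 428^2 = 183184 ≡ 275 (mod 577)
383^16 = (383^8)^2 ≡ 275^2 = 75625 ≡ 38 (mod 577)
383^32 = (383^16)^2 ≡ 38^2 = 1444 ≡ 290 (mod 577)
383^54 = 383^32 · 383^16 · 383^4 · 383^2 ≡ 290 · 38 · 428 · 131 ≡ 450 (mod 577).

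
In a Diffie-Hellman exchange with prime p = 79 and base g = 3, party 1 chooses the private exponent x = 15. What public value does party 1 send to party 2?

Public value = 3^{15} \pmod{79}.
3^1 ≡ 3 (mod 79)
3^2 = (3^1)^2 ≡ 3^2 = 9 ≡ 9 (mod 79)
3^4 = (3^2)^2 ≡ 9^2 = 81 ≡ 2 (mod 79)
3^8 = (3^4)^2 ≡ 2^2 = 4 ≡ 4 (mod 79)
3^15 = 3^8 · 3^4 · 3^2 · 3^1 ≡ 4 · 2 · 9 · 3 ≡ 58 (mod 79).

58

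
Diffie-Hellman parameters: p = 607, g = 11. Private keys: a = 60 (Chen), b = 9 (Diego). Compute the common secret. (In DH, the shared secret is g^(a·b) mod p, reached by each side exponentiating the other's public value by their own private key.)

Chen sends A = g^a mod p = 11^60 mod 607.
11^1 ≡ 11 (mod 607)
11^2 = (11^1)^2 ≡ 11^2 = 121 ≡ 121 (mod 607)
11^4 = (11^2)^2 ≡ 121^2 = 14641 ≡ 73 (mod 607)
11^8 = (11^4)^2 ≡ 73^2 = 5329 ≡ 473 (mod 607)
11^16 = (11^8)^2 ≡ 473^2 = 223729 ≡ 353 (mod 607)
11^32 = (11^16)^2 ≡ 353^2 = 124609 ≡ 174 (mod 607)
11^60 = 11^32 · 11^16 · 11^8 · 11^4 ≡ 174 · 353 · 473 · 73 ≡ 448 (mod 607).
So A = 448. Diego then computes K = A^b mod p = 448^9 mod 607.
448^1 ≡ 448 (mod 607)
448^2 = (448^1)^2 ≡ 448^2 = 200704 ≡ 394 (mod 607)
448^4 = (448^2)^2 ≡ 394^2 = 155236 ≡ 451 (mod 607)
448^8 = (448^4)^2 ≡ 451^2 = 203401 ≡ 56 (mod 607)
448^9 = 448^8 · 448^1 ≡ 56 · 448 ≡ 201 (mod 607).

201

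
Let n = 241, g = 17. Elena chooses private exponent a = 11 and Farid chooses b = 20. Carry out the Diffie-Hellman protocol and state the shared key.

64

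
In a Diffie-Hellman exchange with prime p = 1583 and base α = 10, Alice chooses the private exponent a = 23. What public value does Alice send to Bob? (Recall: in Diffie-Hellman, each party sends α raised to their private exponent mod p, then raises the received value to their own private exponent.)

Public value = 10^23 mod 1583.
10^1 ≡ 10 (mod 1583)
10^2 = (10^1)^2 ≡ 10^2 = 100 ≡ 100 (mod 1583)
10^4 = (10^2)^2 ≡ 100^2 = 10000 ≡ 502 (mod 1583)
10^8 = (10^4)^2 ≡ 502^2 = 252004 ≡ 307 (mod 1583)
10^16 = (10^8)^2 ≡ 307^2 = 94249 ≡ 852 (mod 1583)
10^23 = 10^16 · 10^4 · 10^2 · 10^1 ≡ 852 · 502 · 100 · 10 ≡ 1145 (mod 1583).

1145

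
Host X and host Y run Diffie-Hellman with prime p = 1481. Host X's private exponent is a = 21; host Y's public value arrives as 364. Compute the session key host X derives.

Shared key K = 364^21 mod 1481.
364^1 ≡ 364 (mod 1481)
364^2 = (364^1)^2 ≡ 364^2 = 132496 ≡ 687 (mod 1481)
364^4 = (364^2)^2 ≡ 687^2 = 471969 ≡ 1011 (mod 1481)
364^8 = (364^4)^2 ≡ 1011^2 = 1022121 ≡ 231 (mod 1481)
364^16 = (364^8)^2 ≡ 231^2 = 53361 ≡ 45 (mod 1481)
364^21 = 364^16 · 364^4 · 364^1 ≡ 45 · 1011 · 364 ≡ 1119 (mod 1481).

1119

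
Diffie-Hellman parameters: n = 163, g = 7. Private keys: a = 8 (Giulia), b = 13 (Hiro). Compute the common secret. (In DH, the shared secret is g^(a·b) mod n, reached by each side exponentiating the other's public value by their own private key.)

95

Hiro sends B = g^b mod n = 7^13 mod 163.
7^1 ≡ 7 (mod 163)
7^2 = (7^1)^2 ≡ 7^2 = 49 ≡ 49 (mod 163)
7^4 = (7^2)^2 ≡ 49^2 = 2401 ≡ 119 (mod 163)
7^8 = (7^4)^2 ≡ 119^2 = 14161 ≡ 143 (mod 163)
7^13 = 7^8 · 7^4 · 7^1 ≡ 143 · 119 · 7 ≡ 129 (mod 163).
So B = 129. Giulia then computes K = B^a mod n = 129^8 mod 163.
129^1 ≡ 129 (mod 163)
129^2 = (129^1)^2 ≡ 129^2 = 16641 ≡ 15 (mod 163)
129^4 = (129^2)^2 ≡ 15^2 = 225 ≡ 62 (mod 163)
129^8 = (129^4)^2 ≡ 62^2 = 3844 ≡ 95 (mod 163)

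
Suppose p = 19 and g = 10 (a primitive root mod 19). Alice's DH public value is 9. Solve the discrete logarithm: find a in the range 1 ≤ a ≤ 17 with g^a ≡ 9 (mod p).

10

Try successive powers of 10 modulo 19:
10^1 ≡ 10
10^2 ≡ 5
10^3 ≡ 12
10^4 ≡ 6
10^5 ≡ 3
10^6 ≡ 11
10^7 ≡ 15
10^8 ≡ 17
10^9 ≡ 18
10^10 ≡ 9
Found: a = 10.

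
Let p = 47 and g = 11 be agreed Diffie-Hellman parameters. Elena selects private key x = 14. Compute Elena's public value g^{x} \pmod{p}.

21

Public value = 11^{14} \pmod{47}.
11^1 ≡ 11 (mod 47)
11^2 = (11^1)^2 ≡ 11^2 = 121 ≡ 27 (mod 47)
11^4 = (11^2)^2 ≡ 27^2 = 729 ≡ 24 (mod 47)
11^8 = (11^4)^2 ≡ 24^2 = 576 ≡ 12 (mod 47)
11^14 = 11^8 · 11^4 · 11^2 ≡ 12 · 24 · 27 ≡ 21 (mod 47).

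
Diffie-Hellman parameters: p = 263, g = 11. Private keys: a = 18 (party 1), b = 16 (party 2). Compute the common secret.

Party 2 sends B = g^b mod p = 11^16 mod 263.
11^1 ≡ 11 (mod 263)
11^2 = (11^1)^2 ≡ 11^2 = 121 ≡ 121 (mod 263)
11^4 = (11^2)^2 ≡ 121^2 = 14641 ≡ 176 (mod 263)
11^8 = (11^4)^2 ≡ 176^2 = 30976 ≡ 205 (mod 263)
11^16 = (11^8)^2 ≡ 205^2 = 42025 ≡ 208 (mod 263)
So B = 208. Party 1 then computes K = B^a mod p = 208^18 mod 263.
208^1 ≡ 208 (mod 263)
208^2 = (208^1)^2 ≡ 208^2 = 43264 ≡ 132 (mod 263)
208^4 = (208^2)^2 ≡ 132^2 = 17424 ≡ 66 (mod 263)
208^8 = (208^4)^2 ≡ 66^2 = 4356 ≡ 148 (mod 263)
208^16 = (208^8)^2 ≡ 148^2 = 21904 ≡ 75 (mod 263)
208^18 = 208^16 · 208^2 ≡ 75 · 132 ≡ 169 (mod 263).

169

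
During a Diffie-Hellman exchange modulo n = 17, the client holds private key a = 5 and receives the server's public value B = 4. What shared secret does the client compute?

4

Shared key K = 4^5 mod 17.
4^1 ≡ 4 (mod 17)
4^2 = (4^1)^2 ≡ 4^2 = 16 ≡ 16 (mod 17)
4^4 = (4^2)^2 ≡ 16^2 = 256 ≡ 1 (mod 17)
4^5 = 4^4 · 4^1 ≡ 1 · 4 ≡ 4 (mod 17).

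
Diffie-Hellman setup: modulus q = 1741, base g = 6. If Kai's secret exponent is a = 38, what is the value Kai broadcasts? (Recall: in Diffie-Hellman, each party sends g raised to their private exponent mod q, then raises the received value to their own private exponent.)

553

Public value = 6^38 (mod 1741).
6^1 ≡ 6 (mod 1741)
6^2 = (6^1)^2 ≡ 6^2 = 36 ≡ 36 (mod 1741)
6^4 = (6^2)^2 ≡ 36^2 = 1296 ≡ 1296 (mod 1741)
6^8 = (6^4)^2 ≡ 1296^2 = 1679616 ≡ 1292 (mod 1741)
6^16 = (6^8)^2 ≡ 1292^2 = 1669264 ≡ 1386 (mod 1741)
6^32 = (6^16)^2 ≡ 1386^2 = 1920996 ≡ 673 (mod 1741)
6^38 = 6^32 · 6^4 · 6^2 ≡ 673 · 1296 · 36 ≡ 553 (mod 1741).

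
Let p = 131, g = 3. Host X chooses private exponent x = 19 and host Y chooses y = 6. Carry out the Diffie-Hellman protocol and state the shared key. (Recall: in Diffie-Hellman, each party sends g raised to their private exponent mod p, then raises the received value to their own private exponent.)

Host Y sends B = g^y mod p = 3^6 mod 131.
3^1 ≡ 3 (mod 131)
3^2 = (3^1)^2 ≡ 3^2 = 9 ≡ 9 (mod 131)
3^4 = (3^2)^2 ≡ 9^2 = 81 ≡ 81 (mod 131)
3^6 = 3^4 · 3^2 ≡ 81 · 9 ≡ 74 (mod 131).
So B = 74. Host X then computes K = B^x mod p = 74^19 mod 131.
74^1 ≡ 74 (mod 131)
74^2 = (74^1)^2 ≡ 74^2 = 5476 ≡ 105 (mod 131)
74^4 = (74^2)^2 ≡ 105^2 = 11025 ≡ 21 (mod 131)
74^8 = (74^4)^2 ≡ 21^2 = 441 ≡ 48 (mod 131)
74^16 = (74^8)^2 ≡ 48^2 = 2304 ≡ 77 (mod 131)
74^19 = 74^16 · 74^2 · 74^1 ≡ 77 · 105 · 74 ≡ 13 (mod 131).

13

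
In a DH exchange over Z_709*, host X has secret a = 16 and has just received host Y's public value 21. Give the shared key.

457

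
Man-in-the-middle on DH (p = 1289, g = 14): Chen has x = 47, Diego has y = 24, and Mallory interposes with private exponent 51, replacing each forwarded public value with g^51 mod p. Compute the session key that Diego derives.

Diego receives Mallory's public value M = 14^51 mod 1289 instead of the honest one.
14^1 ≡ 14 (mod 1289)
14^2 = (14^1)^2 ≡ 14^2 = 196 ≡ 196 (mod 1289)
14^4 = (14^2)^2 ≡ 196^2 = 38416 ≡ 1035 (mod 1289)
14^8 = (14^4)^2 ≡ 1035^2 = 1071225 ≡ 66 (mod 1289)
14^16 = (14^8)^2 ≡ 66^2 = 4356 ≡ 489 (mod 1289)
14^32 = (14^16)^2 ≡ 489^2 = 239121 ≡ 656 (mod 1289)
14^51 = 14^32 · 14^16 · 14^2 · 14^1 ≡ 656 · 489 · 196 · 14 ≡ 265 (mod 1289).
So M = 265. Diego computes K = M^24 mod 1289.
265^1 ≡ 265 (mod 1289)
265^2 = (265^1)^2 ≡ 265^2 = 70225 ≡ 619 (mod 1289)
265^4 = (265^2)^2 ≡ 619^2 = 383161 ≡ 328 (mod 1289)
265^8 = (265^4)^2 ≡ 328^2 = 107584 ≡ 597 (mod 1289)
265^16 = (265^8)^2 ≡ 597^2 = 356409 ≡ 645 (mod 1289)
265^24 = 265^16 · 265^8 ≡ 645 · 597 ≡ 943 (mod 1289).

943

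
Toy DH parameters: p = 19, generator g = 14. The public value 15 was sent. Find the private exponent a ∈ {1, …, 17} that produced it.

Try successive powers of 14 modulo 19:
14^1 ≡ 14
14^2 ≡ 6
14^3 ≡ 8
14^4 ≡ 17
14^5 ≡ 10
14^6 ≡ 7
14^7 ≡ 3
14^8 ≡ 4
14^9 ≡ 18
14^10 ≡ 5
14^11 ≡ 13
14^12 ≡ 11
14^13 ≡ 2
14^14 ≡ 9
14^15 ≡ 12
14^16 ≡ 16
14^17 ≡ 15
Found: a = 17.

17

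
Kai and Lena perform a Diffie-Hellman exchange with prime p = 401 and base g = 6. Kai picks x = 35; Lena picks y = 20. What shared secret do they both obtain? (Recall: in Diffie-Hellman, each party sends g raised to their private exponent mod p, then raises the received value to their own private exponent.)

20

Kai sends A = g^x mod p = 6^35 mod 401.
6^1 ≡ 6 (mod 401)
6^2 = (6^1)^2 ≡ 6^2 = 36 ≡ 36 (mod 401)
6^4 = (6^2)^2 ≡ 36^2 = 1296 ≡ 93 (mod 401)
6^8 = (6^4)^2 ≡ 93^2 = 8649 ≡ 228 (mod 401)
6^16 = (6^8)^2 ≡ 228^2 = 51984 ≡ 255 (mod 401)
6^32 = (6^16)^2 ≡ 255^2 = 65025 ≡ 63 (mod 401)
6^35 = 6^32 · 6^2 · 6^1 ≡ 63 · 36 · 6 ≡ 375 (mod 401).
So A = 375. Lena then computes K = A^y mod p = 375^20 mod 401.
375^1 ≡ 375 (mod 401)
375^2 = (375^1)^2 ≡ 375^2 = 140625 ≡ 275 (mod 401)
375^4 = (375^2)^2 ≡ 275^2 = 75625 ≡ 237 (mod 401)
375^8 = (375^4)^2 ≡ 237^2 = 56169 ≡ 29 (mod 401)
375^16 = (375^8)^2 ≡ 29^2 = 841 ≡ 39 (mod 401)
375^20 = 375^16 · 375^4 ≡ 39 · 237 ≡ 20 (mod 401).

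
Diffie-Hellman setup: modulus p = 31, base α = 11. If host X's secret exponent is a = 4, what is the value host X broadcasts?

9

Public value = 11^4 mod 31.
11^1 ≡ 11 (mod 31)
11^2 = (11^1)^2 ≡ 11^2 = 121 ≡ 28 (mod 31)
11^4 = (11^2)^2 ≡ 28^2 = 784 ≡ 9 (mod 31)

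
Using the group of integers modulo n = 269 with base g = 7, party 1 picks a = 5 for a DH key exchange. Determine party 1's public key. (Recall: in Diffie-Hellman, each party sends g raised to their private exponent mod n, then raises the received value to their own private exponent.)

Public value = 7^{5} \pmod{269}.
7^1 ≡ 7 (mod 269)
7^2 = (7^1)^2 ≡ 7^2 = 49 ≡ 49 (mod 269)
7^4 = (7^2)^2 ≡ 49^2 = 2401 ≡ 249 (mod 269)
7^5 = 7^4 · 7^1 ≡ 249 · 7 ≡ 129 (mod 269).

129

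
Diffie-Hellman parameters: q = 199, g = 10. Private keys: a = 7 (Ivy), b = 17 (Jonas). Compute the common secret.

Jonas sends B = g^b mod q = 10^17 mod 199.
10^1 ≡ 10 (mod 199)
10^2 = (10^1)^2 ≡ 10^2 = 100 ≡ 100 (mod 199)
10^4 = (10^2)^2 ≡ 100^2 = 10000 ≡ 50 (mod 199)
10^8 = (10^4)^2 ≡ 50^2 = 2500 ≡ 112 (mod 199)
10^16 = (10^8)^2 ≡ 112^2 = 12544 ≡ 7 (mod 199)
10^17 = 10^16 · 10^1 ≡ 7 · 10 ≡ 70 (mod 199).
So B = 70. Ivy then computes K = B^a mod q = 70^7 mod 199.
70^1 ≡ 70 (mod 199)
70^2 = (70^1)^2 ≡ 70^2 = 4900 ≡ 124 (mod 199)
70^4 = (70^2)^2 ≡ 124^2 = 15376 ≡ 53 (mod 199)
70^7 = 70^4 · 70^2 · 70^1 ≡ 53 · 124 · 70 ≡ 151 (mod 199).

151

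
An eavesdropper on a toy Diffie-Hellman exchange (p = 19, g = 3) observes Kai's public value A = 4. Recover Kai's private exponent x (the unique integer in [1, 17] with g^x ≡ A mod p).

Try successive powers of 3 modulo 19:
3^1 ≡ 3
3^2 ≡ 9
3^3 ≡ 8
3^4 ≡ 5
3^5 ≡ 15
3^6 ≡ 7
3^7 ≡ 2
3^8 ≡ 6
3^9 ≡ 18
3^10 ≡ 16
3^11 ≡ 10
3^12 ≡ 11
3^13 ≡ 14
3^14 ≡ 4
Found: x = 14.

14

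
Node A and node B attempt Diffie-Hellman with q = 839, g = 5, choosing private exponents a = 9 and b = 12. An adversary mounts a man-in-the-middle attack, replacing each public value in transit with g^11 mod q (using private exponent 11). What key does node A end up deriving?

Node A receives an adversary's public value M = 5^11 mod 839 instead of the honest one.
5^1 ≡ 5 (mod 839)
5^2 = (5^1)^2 ≡ 5^2 = 25 ≡ 25 (mod 839)
5^4 = (5^2)^2 ≡ 25^2 = 625 ≡ 625 (mod 839)
5^8 = (5^4)^2 ≡ 625^2 = 390625 ≡ 490 (mod 839)
5^11 = 5^8 · 5^2 · 5^1 ≡ 490 · 25 · 5 ≡ 3 (mod 839).
So M = 3. Node A computes K = M^9 mod 839.
3^1 ≡ 3 (mod 839)
3^2 = (3^1)^2 ≡ 3^2 = 9 ≡ 9 (mod 839)
3^4 = (3^2)^2 ≡ 9^2 = 81 ≡ 81 (mod 839)
3^8 = (3^4)^2 ≡ 81^2 = 6561 ≡ 688 (mod 839)
3^9 = 3^8 · 3^1 ≡ 688 · 3 ≡ 386 (mod 839).

386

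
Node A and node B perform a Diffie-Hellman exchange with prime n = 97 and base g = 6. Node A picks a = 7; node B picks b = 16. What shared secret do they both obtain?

Node B sends B = g^b mod n = 6^16 mod 97.
6^1 ≡ 6 (mod 97)
6^2 = (6^1)^2 ≡ 6^2 = 36 ≡ 36 (mod 97)
6^4 = (6^2)^2 ≡ 36^2 = 1296 ≡ 35 (mod 97)
6^8 = (6^4)^2 ≡ 35^2 = 1225 ≡ 61 (mod 97)
6^16 = (6^8)^2 ≡ 61^2 = 3721 ≡ 35 (mod 97)
So B = 35. Node A then computes K = B^a mod n = 35^7 mod 97.
35^1 ≡ 35 (mod 97)
35^2 = (35^1)^2 ≡ 35^2 = 1225 ≡ 61 (mod 97)
35^4 = (35^2)^2 ≡ 61^2 = 3721 ≡ 35 (mod 97)
35^7 = 35^4 · 35^2 · 35^1 ≡ 35 · 61 · 35 ≡ 35 (mod 97).

35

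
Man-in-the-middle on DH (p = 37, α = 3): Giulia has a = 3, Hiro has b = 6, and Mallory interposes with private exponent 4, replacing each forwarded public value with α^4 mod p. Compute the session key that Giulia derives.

Giulia receives Mallory's public value M = 3^4 mod 37 instead of the honest one.
3^1 ≡ 3 (mod 37)
3^2 = (3^1)^2 ≡ 3^2 = 9 ≡ 9 (mod 37)
3^4 = (3^2)^2 ≡ 9^2 = 81 ≡ 7 (mod 37)
So M = 7. Giulia computes K = M^3 mod 37.
7^1 ≡ 7 (mod 37)
7^2 = (7^1)^2 ≡ 7^2 = 49 ≡ 12 (mod 37)
7^3 = 7^2 · 7^1 ≡ 12 · 7 ≡ 10 (mod 37).

10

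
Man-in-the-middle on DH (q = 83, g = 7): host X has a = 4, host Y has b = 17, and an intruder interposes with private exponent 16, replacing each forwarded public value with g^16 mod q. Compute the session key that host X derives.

Host X receives an intruder's public value M = 7^16 mod 83 instead of the honest one.
7^1 ≡ 7 (mod 83)
7^2 = (7^1)^2 ≡ 7^2 = 49 ≡ 49 (mod 83)
7^4 = (7^2)^2 ≡ 49^2 = 2401 ≡ 77 (mod 83)
7^8 = (7^4)^2 ≡ 77^2 = 5929 ≡ 36 (mod 83)
7^16 = (7^8)^2 ≡ 36^2 = 1296 ≡ 51 (mod 83)
So M = 51. Host X computes K = M^4 mod 83.
51^1 ≡ 51 (mod 83)
51^2 = (51^1)^2 ≡ 51^2 = 2601 ≡ 28 (mod 83)
51^4 = (51^2)^2 ≡ 28^2 = 784 ≡ 37 (mod 83)

37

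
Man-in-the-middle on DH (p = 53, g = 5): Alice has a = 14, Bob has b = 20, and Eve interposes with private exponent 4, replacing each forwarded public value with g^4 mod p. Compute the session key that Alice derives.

42

Alice receives Eve's public value M = 5^4 mod 53 instead of the honest one.
5^1 ≡ 5 (mod 53)
5^2 = (5^1)^2 ≡ 5^2 = 25 ≡ 25 (mod 53)
5^4 = (5^2)^2 ≡ 25^2 = 625 ≡ 42 (mod 53)
So M = 42. Alice computes K = M^14 mod 53.
42^1 ≡ 42 (mod 53)
42^2 = (42^1)^2 ≡ 42^2 = 1764 ≡ 15 (mod 53)
42^4 = (42^2)^2 ≡ 15^2 = 225 ≡ 13 (mod 53)
42^8 = (42^4)^2 ≡ 13^2 = 169 ≡ 10 (mod 53)
42^14 = 42^8 · 42^4 · 42^2 ≡ 10 · 13 · 15 ≡ 42 (mod 53).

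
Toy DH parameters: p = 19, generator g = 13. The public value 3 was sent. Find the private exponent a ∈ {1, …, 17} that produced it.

17

Try successive powers of 13 modulo 19:
13^1 ≡ 13
13^2 ≡ 17
13^3 ≡ 12
13^4 ≡ 4
13^5 ≡ 14
13^6 ≡ 11
13^7 ≡ 10
13^8 ≡ 16
13^9 ≡ 18
13^10 ≡ 6
13^11 ≡ 2
13^12 ≡ 7
13^13 ≡ 15
13^14 ≡ 5
13^15 ≡ 8
13^16 ≡ 9
13^17 ≡ 3
Found: a = 17.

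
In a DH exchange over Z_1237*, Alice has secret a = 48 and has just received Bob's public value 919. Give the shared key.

Shared key K = 919^48 mod 1237.
919^1 ≡ 919 (mod 1237)
919^2 = (919^1)^2 ≡ 919^2 = 844561 ≡ 927 (mod 1237)
919^4 = (919^2)^2 ≡ 927^2 = 859329 ≡ 851 (mod 1237)
919^8 = (919^4)^2 ≡ 851^2 = 724201 ≡ 556 (mod 1237)
919^16 = (919^8)^2 ≡ 556^2 = 309136 ≡ 1123 (mod 1237)
919^32 = (919^16)^2 ≡ 1123^2 = 1261129 ≡ 626 (mod 1237)
919^48 = 919^32 · 919^16 ≡ 626 · 1123 ≡ 382 (mod 1237).

382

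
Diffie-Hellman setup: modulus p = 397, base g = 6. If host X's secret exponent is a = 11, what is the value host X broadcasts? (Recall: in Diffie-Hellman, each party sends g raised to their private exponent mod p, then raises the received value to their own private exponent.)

Public value = 6^11 (mod 397).
6^1 ≡ 6 (mod 397)
6^2 = (6^1)^2 ≡ 6^2 = 36 ≡ 36 (mod 397)
6^4 = (6^2)^2 ≡ 36^2 = 1296 ≡ 105 (mod 397)
6^8 = (6^4)^2 ≡ 105^2 = 11025 ≡ 306 (mod 397)
6^11 = 6^8 · 6^2 · 6^1 ≡ 306 · 36 · 6 ≡ 194 (mod 397).

194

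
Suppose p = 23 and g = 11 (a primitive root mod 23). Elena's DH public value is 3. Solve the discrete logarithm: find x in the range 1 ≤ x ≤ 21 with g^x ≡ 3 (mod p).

Try successive powers of 11 modulo 23:
11^1 ≡ 11
11^2 ≡ 6
11^3 ≡ 20
11^4 ≡ 13
11^5 ≡ 5
11^6 ≡ 9
11^7 ≡ 7
11^8 ≡ 8
11^9 ≡ 19
11^10 ≡ 2
11^11 ≡ 22
11^12 ≡ 12
11^13 ≡ 17
11^14 ≡ 3
Found: x = 14.

14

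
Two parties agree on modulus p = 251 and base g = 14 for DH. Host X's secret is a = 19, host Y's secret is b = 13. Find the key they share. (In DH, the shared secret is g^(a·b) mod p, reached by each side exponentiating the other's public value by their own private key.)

59

Host Y sends B = g^b mod p = 14^13 mod 251.
14^1 ≡ 14 (mod 251)
14^2 = (14^1)^2 ≡ 14^2 = 196 ≡ 196 (mod 251)
14^4 = (14^2)^2 ≡ 196^2 = 38416 ≡ 13 (mod 251)
14^8 = (14^4)^2 ≡ 13^2 = 169 ≡ 169 (mod 251)
14^13 = 14^8 · 14^4 · 14^1 ≡ 169 · 13 · 14 ≡ 136 (mod 251).
So B = 136. Host X then computes K = B^a mod p = 136^19 mod 251.
136^1 ≡ 136 (mod 251)
136^2 = (136^1)^2 ≡ 136^2 = 18496 ≡ 173 (mod 251)
136^4 = (136^2)^2 ≡ 173^2 = 29929 ≡ 60 (mod 251)
136^8 = (136^4)^2 ≡ 60^2 = 3600 ≡ 86 (mod 251)
136^16 = (136^8)^2 ≡ 86^2 = 7396 ≡ 117 (mod 251)
136^19 = 136^16 · 136^2 · 136^1 ≡ 117 · 173 · 136 ≡ 59 (mod 251).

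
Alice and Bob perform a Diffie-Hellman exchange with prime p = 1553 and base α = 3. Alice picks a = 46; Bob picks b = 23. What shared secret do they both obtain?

170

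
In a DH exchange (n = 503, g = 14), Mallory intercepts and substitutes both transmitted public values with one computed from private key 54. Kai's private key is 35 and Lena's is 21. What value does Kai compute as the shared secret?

Kai receives Mallory's public value M = 14^54 mod 503 instead of the honest one.
14^1 ≡ 14 (mod 503)
14^2 = (14^1)^2 ≡ 14^2 = 196 ≡ 196 (mod 503)
14^4 = (14^2)^2 ≡ 196^2 = 38416 ≡ 188 (mod 503)
14^8 = (14^4)^2 ≡ 188^2 = 35344 ≡ 134 (mod 503)
14^16 = (14^8)^2 ≡ 134^2 = 17956 ≡ 351 (mod 503)
14^32 = (14^16)^2 ≡ 351^2 = 123201 ≡ 469 (mod 503)
14^54 = 14^32 · 14^16 · 14^4 · 14^2 ≡ 469 · 351 · 188 · 196 ≡ 197 (mod 503).
So M = 197. Kai computes K = M^35 mod 503.
197^1 ≡ 197 (mod 503)
197^2 = (197^1)^2 ≡ 197^2 = 38809 ≡ 78 (mod 503)
197^4 = (197^2)^2 ≡ 78^2 = 6084 ≡ 48 (mod 503)
197^8 = (197^4)^2 ≡ 48^2 = 2304 ≡ 292 (mod 503)
197^16 = (197^8)^2 ≡ 292^2 = 85264 ≡ 257 (mod 503)
197^32 = (197^16)^2 ≡ 257^2 = 66049 ≡ 156 (mod 503)
197^35 = 197^32 · 197^2 · 197^1 ≡ 156 · 78 · 197 ≡ 301 (mod 503).

301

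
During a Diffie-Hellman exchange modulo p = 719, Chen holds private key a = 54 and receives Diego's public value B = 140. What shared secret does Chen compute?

Shared key K = 140^54 mod 719.
140^1 ≡ 140 (mod 719)
140^2 = (140^1)^2 ≡ 140^2 = 19600 ≡ 187 (mod 719)
140^4 = (140^2)^2 ≡ 187^2 = 34969 ≡ 457 (mod 719)
140^8 = (140^4)^2 ≡ 457^2 = 208849 ≡ 339 (mod 719)
140^16 = (140^8)^2 ≡ 339^2 = 114921 ≡ 600 (mod 719)
140^32 = (140^16)^2 ≡ 600^2 = 360000 ≡ 500 (mod 719)
140^54 = 140^32 · 140^16 · 140^4 · 140^2 ≡ 500 · 600 · 457 · 187 ≡ 640 (mod 719).

640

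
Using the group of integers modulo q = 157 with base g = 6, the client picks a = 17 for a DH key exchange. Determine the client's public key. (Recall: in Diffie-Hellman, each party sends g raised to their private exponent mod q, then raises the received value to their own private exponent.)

Public value = 6^{17} \pmod{157}.
6^1 ≡ 6 (mod 157)
6^2 = (6^1)^2 ≡ 6^2 = 36 ≡ 36 (mod 157)
6^4 = (6^2)^2 ≡ 36^2 = 1296 ≡ 40 (mod 157)
6^8 = (6^4)^2 ≡ 40^2 = 1600 ≡ 30 (mod 157)
6^16 = (6^8)^2 ≡ 30^2 = 900 ≡ 115 (mod 157)
6^17 = 6^16 · 6^1 ≡ 115 · 6 ≡ 62 (mod 157).

62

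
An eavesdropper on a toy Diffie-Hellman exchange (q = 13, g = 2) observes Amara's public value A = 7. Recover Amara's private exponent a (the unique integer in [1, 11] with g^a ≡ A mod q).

Try successive powers of 2 modulo 13:
2^1 ≡ 2
2^2 ≡ 4
2^3 ≡ 8
2^4 ≡ 3
2^5 ≡ 6
2^6 ≡ 12
2^7 ≡ 11
2^8 ≡ 9
2^9 ≡ 5
2^10 ≡ 10
2^11 ≡ 7
Found: a = 11.

11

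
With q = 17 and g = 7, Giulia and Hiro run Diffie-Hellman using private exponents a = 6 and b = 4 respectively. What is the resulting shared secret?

16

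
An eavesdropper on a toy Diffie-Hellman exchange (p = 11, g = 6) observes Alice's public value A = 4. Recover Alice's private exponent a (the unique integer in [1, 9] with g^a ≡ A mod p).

8

Try successive powers of 6 modulo 11:
6^1 ≡ 6
6^2 ≡ 3
6^3 ≡ 7
6^4 ≡ 9
6^5 ≡ 10
6^6 ≡ 5
6^7 ≡ 8
6^8 ≡ 4
Found: a = 8.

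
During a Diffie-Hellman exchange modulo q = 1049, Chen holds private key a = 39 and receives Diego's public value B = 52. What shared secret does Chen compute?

2

Shared key K = 52^39 mod 1049.
52^1 ≡ 52 (mod 1049)
52^2 = (52^1)^2 ≡ 52^2 = 2704 ≡ 606 (mod 1049)
52^4 = (52^2)^2 ≡ 606^2 = 367236 ≡ 86 (mod 1049)
52^8 = (52^4)^2 ≡ 86^2 = 7396 ≡ 53 (mod 1049)
52^16 = (52^8)^2 ≡ 53^2 = 2809 ≡ 711 (mod 1049)
52^32 = (52^16)^2 ≡ 711^2 = 505521 ≡ 952 (mod 1049)
52^39 = 52^32 · 52^4 · 52^2 · 52^1 ≡ 952 · 86 · 606 · 52 ≡ 2 (mod 1049).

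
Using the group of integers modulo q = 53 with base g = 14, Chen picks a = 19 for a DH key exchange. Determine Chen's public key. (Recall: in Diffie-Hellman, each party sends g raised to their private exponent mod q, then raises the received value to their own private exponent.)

Public value = 14^19 mod 53.
14^1 ≡ 14 (mod 53)
14^2 = (14^1)^2 ≡ 14^2 = 196 ≡ 37 (mod 53)
14^4 = (14^2)^2 ≡ 37^2 = 1369 ≡ 44 (mod 53)
14^8 = (14^4)^2 ≡ 44^2 = 1936 ≡ 28 (mod 53)
14^16 = (14^8)^2 ≡ 28^2 = 784 ≡ 42 (mod 53)
14^19 = 14^16 · 14^2 · 14^1 ≡ 42 · 37 · 14 ≡ 26 (mod 53).

26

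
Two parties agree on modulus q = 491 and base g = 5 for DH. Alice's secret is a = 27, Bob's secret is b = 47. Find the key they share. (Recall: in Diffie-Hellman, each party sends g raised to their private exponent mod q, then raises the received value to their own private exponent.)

Alice sends A = g^a mod q = 5^27 mod 491.
5^1 ≡ 5 (mod 491)
5^2 = (5^1)^2 ≡ 5^2 = 25 ≡ 25 (mod 491)
5^4 = (5^2)^2 ≡ 25^2 = 625 ≡ 134 (mod 491)
5^8 = (5^4)^2 ≡ 134^2 = 17956 ≡ 280 (mod 491)
5^16 = (5^8)^2 ≡ 280^2 = 78400 ≡ 331 (mod 491)
5^27 = 5^16 · 5^8 · 5^2 · 5^1 ≡ 331 · 280 · 25 · 5 ≡ 346 (mod 491).
So A = 346. Bob then computes K = A^b mod q = 346^47 mod 491.
346^1 ≡ 346 (mod 491)
346^2 = (346^1)^2 ≡ 346^2 = 119716 ≡ 403 (mod 491)
346^4 = (346^2)^2 ≡ 403^2 = 162409 ≡ 379 (mod 491)
346^8 = (346^4)^2 ≡ 379^2 = 143641 ≡ 269 (mod 491)
346^16 = (346^8)^2 ≡ 269^2 = 72361 ≡ 184 (mod 491)
346^32 = (346^16)^2 ≡ 184^2 = 33856 ≡ 468 (mod 491)
346^47 = 346^32 · 346^8 · 346^4 · 346^2 · 346^1 ≡ 468 · 269 · 379 · 403 · 346 ≡ 124 (mod 491).

124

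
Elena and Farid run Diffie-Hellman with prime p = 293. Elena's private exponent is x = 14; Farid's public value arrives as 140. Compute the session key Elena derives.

40

Shared key K = 140^14 mod 293.
140^1 ≡ 140 (mod 293)
140^2 = (140^1)^2 ≡ 140^2 = 19600 ≡ 262 (mod 293)
140^4 = (140^2)^2 ≡ 262^2 = 68644 ≡ 82 (mod 293)
140^8 = (140^4)^2 ≡ 82^2 = 6724 ≡ 278 (mod 293)
140^14 = 140^8 · 140^4 · 140^2 ≡ 278 · 82 · 262 ≡ 40 (mod 293).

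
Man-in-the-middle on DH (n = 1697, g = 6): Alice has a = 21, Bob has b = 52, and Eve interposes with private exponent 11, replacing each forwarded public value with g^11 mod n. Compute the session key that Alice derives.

Alice receives Eve's public value M = 6^11 mod 1697 instead of the honest one.
6^1 ≡ 6 (mod 1697)
6^2 = (6^1)^2 ≡ 6^2 = 36 ≡ 36 (mod 1697)
6^4 = (6^2)^2 ≡ 36^2 = 1296 ≡ 1296 (mod 1697)
6^8 = (6^4)^2 ≡ 1296^2 = 1679616 ≡ 1283 (mod 1697)
6^11 = 6^8 · 6^2 · 6^1 ≡ 1283 · 36 · 6 ≡ 517 (mod 1697).
So M = 517. Alice computes K = M^21 mod 1697.
517^1 ≡ 517 (mod 1697)
517^2 = (517^1)^2 ≡ 517^2 = 267289 ≡ 860 (mod 1697)
517^4 = (517^2)^2 ≡ 860^2 = 739600 ≡ 1405 (mod 1697)
517^8 = (517^4)^2 ≡ 1405^2 = 1974025 ≡ 414 (mod 1697)
517^16 = (517^8)^2 ≡ 414^2 = 171396 ≡ 1696 (mod 1697)
517^21 = 517^16 · 517^4 · 517^1 ≡ 1696 · 1405 · 517 ≡ 1628 (mod 1697).

1628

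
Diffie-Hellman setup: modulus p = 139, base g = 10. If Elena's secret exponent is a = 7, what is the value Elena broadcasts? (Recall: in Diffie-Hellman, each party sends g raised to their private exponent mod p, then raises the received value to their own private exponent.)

62

Public value = 10^7 (mod 139).
10^1 ≡ 10 (mod 139)
10^2 = (10^1)^2 ≡ 10^2 = 100 ≡ 100 (mod 139)
10^4 = (10^2)^2 ≡ 100^2 = 10000 ≡ 131 (mod 139)
10^7 = 10^4 · 10^2 · 10^1 ≡ 131 · 100 · 10 ≡ 62 (mod 139).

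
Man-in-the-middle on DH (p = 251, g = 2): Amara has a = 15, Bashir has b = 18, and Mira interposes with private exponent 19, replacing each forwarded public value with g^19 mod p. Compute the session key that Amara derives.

231

Amara receives Mira's public value M = 2^19 mod 251 instead of the honest one.
2^1 ≡ 2 (mod 251)
2^2 = (2^1)^2 ≡ 2^2 = 4 ≡ 4 (mod 251)
2^4 = (2^2)^2 ≡ 4^2 = 16 ≡ 16 (mod 251)
2^8 = (2^4)^2 ≡ 16^2 = 256 ≡ 5 (mod 251)
2^16 = (2^8)^2 ≡ 5^2 = 25 ≡ 25 (mod 251)
2^19 = 2^16 · 2^2 · 2^1 ≡ 25 · 4 · 2 ≡ 200 (mod 251).
So M = 200. Amara computes K = M^15 mod 251.
200^1 ≡ 200 (mod 251)
200^2 = (200^1)^2 ≡ 200^2 = 40000 ≡ 91 (mod 251)
200^4 = (200^2)^2 ≡ 91^2 = 8281 ≡ 249 (mod 251)
200^8 = (200^4)^2 ≡ 249^2 = 62001 ≡ 4 (mod 251)
200^15 = 200^8 · 200^4 · 200^2 · 200^1 ≡ 4 · 249 · 91 · 200 ≡ 231 (mod 251).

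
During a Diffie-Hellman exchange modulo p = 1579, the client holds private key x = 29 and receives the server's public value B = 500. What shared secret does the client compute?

896

Shared key K = 500^29 mod 1579.
500^1 ≡ 500 (mod 1579)
500^2 = (500^1)^2 ≡ 500^2 = 250000 ≡ 518 (mod 1579)
500^4 = (500^2)^2 ≡ 518^2 = 268324 ≡ 1473 (mod 1579)
500^8 = (500^4)^2 ≡ 1473^2 = 2169729 ≡ 183 (mod 1579)
500^16 = (500^8)^2 ≡ 183^2 = 33489 ≡ 330 (mod 1579)
500^29 = 500^16 · 500^8 · 500^4 · 500^1 ≡ 330 · 183 · 1473 · 500 ≡ 896 (mod 1579).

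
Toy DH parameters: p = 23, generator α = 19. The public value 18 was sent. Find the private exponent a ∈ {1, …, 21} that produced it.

14

Try successive powers of 19 modulo 23:
19^1 ≡ 19
19^2 ≡ 16
19^3 ≡ 5
19^4 ≡ 3
19^5 ≡ 11
19^6 ≡ 2
19^7 ≡ 15
19^8 ≡ 9
19^9 ≡ 10
19^10 ≡ 6
19^11 ≡ 22
19^12 ≡ 4
19^13 ≡ 7
19^14 ≡ 18
Found: a = 14.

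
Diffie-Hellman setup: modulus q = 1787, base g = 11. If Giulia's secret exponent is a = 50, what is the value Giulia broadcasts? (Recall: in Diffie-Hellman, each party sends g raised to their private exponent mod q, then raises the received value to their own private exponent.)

Public value = 11^50 (mod 1787).
11^1 ≡ 11 (mod 1787)
11^2 = (11^1)^2 ≡ 11^2 = 121 ≡ 121 (mod 1787)
11^4 = (11^2)^2 ≡ 121^2 = 14641 ≡ 345 (mod 1787)
11^8 = (11^4)^2 ≡ 345^2 = 119025 ≡ 1083 (mod 1787)
11^16 = (11^8)^2 ≡ 1083^2 = 1172889 ≡ 617 (mod 1787)
11^32 = (11^16)^2 ≡ 617^2 = 380689 ≡ 58 (mod 1787)
11^50 = 11^32 · 11^16 · 11^2 ≡ 58 · 617 · 121 ≡ 205 (mod 1787).

205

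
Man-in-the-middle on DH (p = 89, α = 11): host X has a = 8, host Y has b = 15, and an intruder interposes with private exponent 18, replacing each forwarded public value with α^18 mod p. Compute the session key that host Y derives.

16

Host Y receives an intruder's public value M = 11^18 mod 89 instead of the honest one.
11^1 ≡ 11 (mod 89)
11^2 = (11^1)^2 ≡ 11^2 = 121 ≡ 32 (mod 89)
11^4 = (11^2)^2 ≡ 32^2 = 1024 ≡ 45 (mod 89)
11^8 = (11^4)^2 ≡ 45^2 = 2025 ≡ 67 (mod 89)
11^16 = (11^8)^2 ≡ 67^2 = 4489 ≡ 39 (mod 89)
11^18 = 11^16 · 11^2 ≡ 39 · 32 ≡ 2 (mod 89).
So M = 2. Host Y computes K = M^15 mod 89.
2^1 ≡ 2 (mod 89)
2^2 = (2^1)^2 ≡ 2^2 = 4 ≡ 4 (mod 89)
2^4 = (2^2)^2 ≡ 4^2 = 16 ≡ 16 (mod 89)
2^8 = (2^4)^2 ≡ 16^2 = 256 ≡ 78 (mod 89)
2^15 = 2^8 · 2^4 · 2^2 · 2^1 ≡ 78 · 16 · 4 · 2 ≡ 16 (mod 89).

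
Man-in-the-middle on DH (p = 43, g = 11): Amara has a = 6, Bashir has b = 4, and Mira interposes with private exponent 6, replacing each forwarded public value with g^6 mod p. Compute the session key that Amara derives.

11

Amara receives Mira's public value M = 11^6 mod 43 instead of the honest one.
11^1 ≡ 11 (mod 43)
11^2 = (11^1)^2 ≡ 11^2 = 121 ≡ 35 (mod 43)
11^4 = (11^2)^2 ≡ 35^2 = 1225 ≡ 21 (mod 43)
11^6 = 11^4 · 11^2 ≡ 21 · 35 ≡ 4 (mod 43).
So M = 4. Amara computes K = M^6 mod 43.
4^1 ≡ 4 (mod 43)
4^2 = (4^1)^2 ≡ 4^2 = 16 ≡ 16 (mod 43)
4^4 = (4^2)^2 ≡ 16^2 = 256 ≡ 41 (mod 43)
4^6 = 4^4 · 4^2 ≡ 41 · 16 ≡ 11 (mod 43).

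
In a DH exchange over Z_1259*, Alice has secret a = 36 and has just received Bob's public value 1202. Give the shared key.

476

Shared key K = 1202^36 mod 1259.
1202^1 ≡ 1202 (mod 1259)
1202^2 = (1202^1)^2 ≡ 1202^2 = 1444804 ≡ 731 (mod 1259)
1202^4 = (1202^2)^2 ≡ 731^2 = 534361 ≡ 545 (mod 1259)
1202^8 = (1202^4)^2 ≡ 545^2 = 297025 ≡ 1160 (mod 1259)
1202^16 = (1202^8)^2 ≡ 1160^2 = 1345600 ≡ 988 (mod 1259)
1202^32 = (1202^16)^2 ≡ 988^2 = 976144 ≡ 419 (mod 1259)
1202^36 = 1202^32 · 1202^4 ≡ 419 · 545 ≡ 476 (mod 1259).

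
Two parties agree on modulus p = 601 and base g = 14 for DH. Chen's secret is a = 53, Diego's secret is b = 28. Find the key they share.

565

Chen sends A = g^a mod p = 14^53 mod 601.
14^1 ≡ 14 (mod 601)
14^2 = (14^1)^2 ≡ 14^2 = 196 ≡ 196 (mod 601)
14^4 = (14^2)^2 ≡ 196^2 = 38416 ≡ 553 (mod 601)
14^8 = (14^4)^2 ≡ 553^2 = 305809 ≡ 501 (mod 601)
14^16 = (14^8)^2 ≡ 501^2 = 251001 ≡ 384 (mod 601)
14^32 = (14^16)^2 ≡ 384^2 = 147456 ≡ 211 (mod 601)
14^53 = 14^32 · 14^16 · 14^4 · 14^1 ≡ 211 · 384 · 553 · 14 ≡ 68 (mod 601).
So A = 68. Diego then computes K = A^b mod p = 68^28 mod 601.
68^1 ≡ 68 (mod 601)
68^2 = (68^1)^2 ≡ 68^2 = 4624 ≡ 417 (mod 601)
68^4 = (68^2)^2 ≡ 417^2 = 173889 ≡ 200 (mod 601)
68^8 = (68^4)^2 ≡ 200^2 = 40000 ≡ 334 (mod 601)
68^16 = (68^8)^2 ≡ 334^2 = 111556 ≡ 371 (mod 601)
68^28 = 68^16 · 68^8 · 68^4 ≡ 371 · 334 · 200 ≡ 565 (mod 601).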